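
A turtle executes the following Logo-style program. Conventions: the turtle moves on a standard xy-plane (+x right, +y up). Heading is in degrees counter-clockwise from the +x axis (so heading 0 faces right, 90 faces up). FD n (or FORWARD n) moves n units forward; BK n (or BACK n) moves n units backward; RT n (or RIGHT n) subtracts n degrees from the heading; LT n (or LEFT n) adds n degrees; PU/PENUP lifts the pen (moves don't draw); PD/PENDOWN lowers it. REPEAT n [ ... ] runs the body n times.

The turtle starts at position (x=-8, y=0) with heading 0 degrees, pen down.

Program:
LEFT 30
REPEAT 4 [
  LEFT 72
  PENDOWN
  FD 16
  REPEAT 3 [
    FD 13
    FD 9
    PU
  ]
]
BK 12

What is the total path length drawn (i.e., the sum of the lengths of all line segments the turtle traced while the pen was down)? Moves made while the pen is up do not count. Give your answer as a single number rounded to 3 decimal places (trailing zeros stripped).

Executing turtle program step by step:
Start: pos=(-8,0), heading=0, pen down
LT 30: heading 0 -> 30
REPEAT 4 [
  -- iteration 1/4 --
  LT 72: heading 30 -> 102
  PD: pen down
  FD 16: (-8,0) -> (-11.327,15.65) [heading=102, draw]
  REPEAT 3 [
    -- iteration 1/3 --
    FD 13: (-11.327,15.65) -> (-14.029,28.366) [heading=102, draw]
    FD 9: (-14.029,28.366) -> (-15.901,37.17) [heading=102, draw]
    PU: pen up
    -- iteration 2/3 --
    FD 13: (-15.901,37.17) -> (-18.603,49.886) [heading=102, move]
    FD 9: (-18.603,49.886) -> (-20.475,58.689) [heading=102, move]
    PU: pen up
    -- iteration 3/3 --
    FD 13: (-20.475,58.689) -> (-23.178,71.405) [heading=102, move]
    FD 9: (-23.178,71.405) -> (-25.049,80.208) [heading=102, move]
    PU: pen up
  ]
  -- iteration 2/4 --
  LT 72: heading 102 -> 174
  PD: pen down
  FD 16: (-25.049,80.208) -> (-40.961,81.881) [heading=174, draw]
  REPEAT 3 [
    -- iteration 1/3 --
    FD 13: (-40.961,81.881) -> (-53.89,83.239) [heading=174, draw]
    FD 9: (-53.89,83.239) -> (-62.841,84.18) [heading=174, draw]
    PU: pen up
    -- iteration 2/3 --
    FD 13: (-62.841,84.18) -> (-75.769,85.539) [heading=174, move]
    FD 9: (-75.769,85.539) -> (-84.72,86.48) [heading=174, move]
    PU: pen up
    -- iteration 3/3 --
    FD 13: (-84.72,86.48) -> (-97.649,87.839) [heading=174, move]
    FD 9: (-97.649,87.839) -> (-106.6,88.779) [heading=174, move]
    PU: pen up
  ]
  -- iteration 3/4 --
  LT 72: heading 174 -> 246
  PD: pen down
  FD 16: (-106.6,88.779) -> (-113.107,74.163) [heading=246, draw]
  REPEAT 3 [
    -- iteration 1/3 --
    FD 13: (-113.107,74.163) -> (-118.395,62.287) [heading=246, draw]
    FD 9: (-118.395,62.287) -> (-122.056,54.065) [heading=246, draw]
    PU: pen up
    -- iteration 2/3 --
    FD 13: (-122.056,54.065) -> (-127.343,42.189) [heading=246, move]
    FD 9: (-127.343,42.189) -> (-131.004,33.967) [heading=246, move]
    PU: pen up
    -- iteration 3/3 --
    FD 13: (-131.004,33.967) -> (-136.291,22.091) [heading=246, move]
    FD 9: (-136.291,22.091) -> (-139.952,13.869) [heading=246, move]
    PU: pen up
  ]
  -- iteration 4/4 --
  LT 72: heading 246 -> 318
  PD: pen down
  FD 16: (-139.952,13.869) -> (-128.062,3.163) [heading=318, draw]
  REPEAT 3 [
    -- iteration 1/3 --
    FD 13: (-128.062,3.163) -> (-118.401,-5.536) [heading=318, draw]
    FD 9: (-118.401,-5.536) -> (-111.712,-11.558) [heading=318, draw]
    PU: pen up
    -- iteration 2/3 --
    FD 13: (-111.712,-11.558) -> (-102.052,-20.257) [heading=318, move]
    FD 9: (-102.052,-20.257) -> (-95.363,-26.279) [heading=318, move]
    PU: pen up
    -- iteration 3/3 --
    FD 13: (-95.363,-26.279) -> (-85.702,-34.978) [heading=318, move]
    FD 9: (-85.702,-34.978) -> (-79.014,-41) [heading=318, move]
    PU: pen up
  ]
]
BK 12: (-79.014,-41) -> (-87.932,-32.97) [heading=318, move]
Final: pos=(-87.932,-32.97), heading=318, 12 segment(s) drawn

Segment lengths:
  seg 1: (-8,0) -> (-11.327,15.65), length = 16
  seg 2: (-11.327,15.65) -> (-14.029,28.366), length = 13
  seg 3: (-14.029,28.366) -> (-15.901,37.17), length = 9
  seg 4: (-25.049,80.208) -> (-40.961,81.881), length = 16
  seg 5: (-40.961,81.881) -> (-53.89,83.239), length = 13
  seg 6: (-53.89,83.239) -> (-62.841,84.18), length = 9
  seg 7: (-106.6,88.779) -> (-113.107,74.163), length = 16
  seg 8: (-113.107,74.163) -> (-118.395,62.287), length = 13
  seg 9: (-118.395,62.287) -> (-122.056,54.065), length = 9
  seg 10: (-139.952,13.869) -> (-128.062,3.163), length = 16
  seg 11: (-128.062,3.163) -> (-118.401,-5.536), length = 13
  seg 12: (-118.401,-5.536) -> (-111.712,-11.558), length = 9
Total = 152

Answer: 152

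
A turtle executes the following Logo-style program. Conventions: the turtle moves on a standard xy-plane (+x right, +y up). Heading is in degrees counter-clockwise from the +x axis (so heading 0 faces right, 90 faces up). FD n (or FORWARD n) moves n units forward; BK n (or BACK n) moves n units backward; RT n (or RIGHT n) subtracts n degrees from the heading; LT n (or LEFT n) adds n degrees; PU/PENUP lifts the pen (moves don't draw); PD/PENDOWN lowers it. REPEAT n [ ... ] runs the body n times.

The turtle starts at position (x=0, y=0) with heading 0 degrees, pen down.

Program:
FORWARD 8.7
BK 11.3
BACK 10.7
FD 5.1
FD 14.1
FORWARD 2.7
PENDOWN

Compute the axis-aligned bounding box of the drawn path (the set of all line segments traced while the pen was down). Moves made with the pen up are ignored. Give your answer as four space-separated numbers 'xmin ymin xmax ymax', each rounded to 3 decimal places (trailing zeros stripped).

Executing turtle program step by step:
Start: pos=(0,0), heading=0, pen down
FD 8.7: (0,0) -> (8.7,0) [heading=0, draw]
BK 11.3: (8.7,0) -> (-2.6,0) [heading=0, draw]
BK 10.7: (-2.6,0) -> (-13.3,0) [heading=0, draw]
FD 5.1: (-13.3,0) -> (-8.2,0) [heading=0, draw]
FD 14.1: (-8.2,0) -> (5.9,0) [heading=0, draw]
FD 2.7: (5.9,0) -> (8.6,0) [heading=0, draw]
PD: pen down
Final: pos=(8.6,0), heading=0, 6 segment(s) drawn

Segment endpoints: x in {-13.3, -8.2, -2.6, 0, 5.9, 8.6, 8.7}, y in {0}
xmin=-13.3, ymin=0, xmax=8.7, ymax=0

Answer: -13.3 0 8.7 0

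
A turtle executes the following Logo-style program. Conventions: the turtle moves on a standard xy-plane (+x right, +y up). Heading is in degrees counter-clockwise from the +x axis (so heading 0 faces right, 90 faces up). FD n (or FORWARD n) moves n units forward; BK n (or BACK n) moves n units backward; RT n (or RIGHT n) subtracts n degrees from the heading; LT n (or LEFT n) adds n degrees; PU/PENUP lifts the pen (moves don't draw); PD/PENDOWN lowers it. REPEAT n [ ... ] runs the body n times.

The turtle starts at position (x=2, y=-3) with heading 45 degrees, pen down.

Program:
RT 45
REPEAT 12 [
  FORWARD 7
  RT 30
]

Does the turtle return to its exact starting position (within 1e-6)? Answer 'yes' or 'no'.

Executing turtle program step by step:
Start: pos=(2,-3), heading=45, pen down
RT 45: heading 45 -> 0
REPEAT 12 [
  -- iteration 1/12 --
  FD 7: (2,-3) -> (9,-3) [heading=0, draw]
  RT 30: heading 0 -> 330
  -- iteration 2/12 --
  FD 7: (9,-3) -> (15.062,-6.5) [heading=330, draw]
  RT 30: heading 330 -> 300
  -- iteration 3/12 --
  FD 7: (15.062,-6.5) -> (18.562,-12.562) [heading=300, draw]
  RT 30: heading 300 -> 270
  -- iteration 4/12 --
  FD 7: (18.562,-12.562) -> (18.562,-19.562) [heading=270, draw]
  RT 30: heading 270 -> 240
  -- iteration 5/12 --
  FD 7: (18.562,-19.562) -> (15.062,-25.624) [heading=240, draw]
  RT 30: heading 240 -> 210
  -- iteration 6/12 --
  FD 7: (15.062,-25.624) -> (9,-29.124) [heading=210, draw]
  RT 30: heading 210 -> 180
  -- iteration 7/12 --
  FD 7: (9,-29.124) -> (2,-29.124) [heading=180, draw]
  RT 30: heading 180 -> 150
  -- iteration 8/12 --
  FD 7: (2,-29.124) -> (-4.062,-25.624) [heading=150, draw]
  RT 30: heading 150 -> 120
  -- iteration 9/12 --
  FD 7: (-4.062,-25.624) -> (-7.562,-19.562) [heading=120, draw]
  RT 30: heading 120 -> 90
  -- iteration 10/12 --
  FD 7: (-7.562,-19.562) -> (-7.562,-12.562) [heading=90, draw]
  RT 30: heading 90 -> 60
  -- iteration 11/12 --
  FD 7: (-7.562,-12.562) -> (-4.062,-6.5) [heading=60, draw]
  RT 30: heading 60 -> 30
  -- iteration 12/12 --
  FD 7: (-4.062,-6.5) -> (2,-3) [heading=30, draw]
  RT 30: heading 30 -> 0
]
Final: pos=(2,-3), heading=0, 12 segment(s) drawn

Start position: (2, -3)
Final position: (2, -3)
Distance = 0; < 1e-6 -> CLOSED

Answer: yes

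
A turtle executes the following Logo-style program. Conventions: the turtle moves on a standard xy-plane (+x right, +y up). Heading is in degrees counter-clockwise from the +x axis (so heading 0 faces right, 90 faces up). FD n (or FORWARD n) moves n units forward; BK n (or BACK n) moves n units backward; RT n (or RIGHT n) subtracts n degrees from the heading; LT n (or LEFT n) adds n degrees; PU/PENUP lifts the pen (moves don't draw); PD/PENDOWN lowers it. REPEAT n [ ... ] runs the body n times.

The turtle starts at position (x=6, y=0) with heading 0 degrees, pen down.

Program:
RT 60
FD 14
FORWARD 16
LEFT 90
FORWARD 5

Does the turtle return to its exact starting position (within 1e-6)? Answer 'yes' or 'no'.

Answer: no

Derivation:
Executing turtle program step by step:
Start: pos=(6,0), heading=0, pen down
RT 60: heading 0 -> 300
FD 14: (6,0) -> (13,-12.124) [heading=300, draw]
FD 16: (13,-12.124) -> (21,-25.981) [heading=300, draw]
LT 90: heading 300 -> 30
FD 5: (21,-25.981) -> (25.33,-23.481) [heading=30, draw]
Final: pos=(25.33,-23.481), heading=30, 3 segment(s) drawn

Start position: (6, 0)
Final position: (25.33, -23.481)
Distance = 30.414; >= 1e-6 -> NOT closed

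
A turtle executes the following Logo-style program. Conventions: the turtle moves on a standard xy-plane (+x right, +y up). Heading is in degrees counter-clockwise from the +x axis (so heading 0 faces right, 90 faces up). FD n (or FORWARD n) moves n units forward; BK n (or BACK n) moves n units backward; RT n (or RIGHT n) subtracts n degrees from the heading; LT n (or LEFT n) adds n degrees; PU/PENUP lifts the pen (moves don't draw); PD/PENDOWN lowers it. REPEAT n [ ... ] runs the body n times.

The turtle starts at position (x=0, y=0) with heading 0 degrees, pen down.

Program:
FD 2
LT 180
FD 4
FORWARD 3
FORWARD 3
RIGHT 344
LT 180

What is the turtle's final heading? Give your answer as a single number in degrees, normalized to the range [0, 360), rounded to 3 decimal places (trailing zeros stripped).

Executing turtle program step by step:
Start: pos=(0,0), heading=0, pen down
FD 2: (0,0) -> (2,0) [heading=0, draw]
LT 180: heading 0 -> 180
FD 4: (2,0) -> (-2,0) [heading=180, draw]
FD 3: (-2,0) -> (-5,0) [heading=180, draw]
FD 3: (-5,0) -> (-8,0) [heading=180, draw]
RT 344: heading 180 -> 196
LT 180: heading 196 -> 16
Final: pos=(-8,0), heading=16, 4 segment(s) drawn

Answer: 16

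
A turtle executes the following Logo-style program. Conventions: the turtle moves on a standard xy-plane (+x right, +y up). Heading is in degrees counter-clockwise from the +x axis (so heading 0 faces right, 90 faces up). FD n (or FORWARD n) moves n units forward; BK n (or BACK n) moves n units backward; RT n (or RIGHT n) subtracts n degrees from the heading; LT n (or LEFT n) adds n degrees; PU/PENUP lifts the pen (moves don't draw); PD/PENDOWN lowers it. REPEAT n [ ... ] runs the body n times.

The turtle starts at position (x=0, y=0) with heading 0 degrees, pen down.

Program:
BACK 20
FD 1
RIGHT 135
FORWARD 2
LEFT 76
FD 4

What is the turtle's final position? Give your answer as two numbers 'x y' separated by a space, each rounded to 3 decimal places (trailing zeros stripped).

Answer: -18.354 -4.843

Derivation:
Executing turtle program step by step:
Start: pos=(0,0), heading=0, pen down
BK 20: (0,0) -> (-20,0) [heading=0, draw]
FD 1: (-20,0) -> (-19,0) [heading=0, draw]
RT 135: heading 0 -> 225
FD 2: (-19,0) -> (-20.414,-1.414) [heading=225, draw]
LT 76: heading 225 -> 301
FD 4: (-20.414,-1.414) -> (-18.354,-4.843) [heading=301, draw]
Final: pos=(-18.354,-4.843), heading=301, 4 segment(s) drawn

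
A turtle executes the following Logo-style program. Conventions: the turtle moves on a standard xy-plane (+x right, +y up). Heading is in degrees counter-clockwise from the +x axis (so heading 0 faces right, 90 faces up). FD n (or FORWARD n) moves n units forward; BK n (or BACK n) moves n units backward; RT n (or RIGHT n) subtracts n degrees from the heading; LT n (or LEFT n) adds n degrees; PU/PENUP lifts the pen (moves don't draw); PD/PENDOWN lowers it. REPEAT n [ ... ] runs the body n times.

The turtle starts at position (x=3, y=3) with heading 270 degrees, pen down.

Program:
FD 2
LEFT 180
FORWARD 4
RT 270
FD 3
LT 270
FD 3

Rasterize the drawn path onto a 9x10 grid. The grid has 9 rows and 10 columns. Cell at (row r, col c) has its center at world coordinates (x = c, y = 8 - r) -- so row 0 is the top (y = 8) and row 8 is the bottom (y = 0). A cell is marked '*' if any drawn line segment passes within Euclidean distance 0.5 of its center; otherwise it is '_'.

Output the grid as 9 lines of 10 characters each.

Segment 0: (3,3) -> (3,1)
Segment 1: (3,1) -> (3,5)
Segment 2: (3,5) -> (0,5)
Segment 3: (0,5) -> (0,8)

Answer: *_________
*_________
*_________
****______
___*______
___*______
___*______
___*______
__________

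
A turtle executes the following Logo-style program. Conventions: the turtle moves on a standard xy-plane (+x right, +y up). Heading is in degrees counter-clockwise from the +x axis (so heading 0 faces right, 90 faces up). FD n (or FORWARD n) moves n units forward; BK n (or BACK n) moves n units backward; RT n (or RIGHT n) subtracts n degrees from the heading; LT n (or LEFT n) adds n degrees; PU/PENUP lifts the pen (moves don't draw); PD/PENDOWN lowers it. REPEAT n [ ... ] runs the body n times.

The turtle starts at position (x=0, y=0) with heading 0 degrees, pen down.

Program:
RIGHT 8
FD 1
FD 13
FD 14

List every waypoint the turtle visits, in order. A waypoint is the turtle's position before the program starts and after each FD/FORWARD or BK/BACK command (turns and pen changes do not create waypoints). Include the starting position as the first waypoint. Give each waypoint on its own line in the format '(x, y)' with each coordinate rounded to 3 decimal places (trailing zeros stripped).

Answer: (0, 0)
(0.99, -0.139)
(13.864, -1.948)
(27.728, -3.897)

Derivation:
Executing turtle program step by step:
Start: pos=(0,0), heading=0, pen down
RT 8: heading 0 -> 352
FD 1: (0,0) -> (0.99,-0.139) [heading=352, draw]
FD 13: (0.99,-0.139) -> (13.864,-1.948) [heading=352, draw]
FD 14: (13.864,-1.948) -> (27.728,-3.897) [heading=352, draw]
Final: pos=(27.728,-3.897), heading=352, 3 segment(s) drawn
Waypoints (4 total):
(0, 0)
(0.99, -0.139)
(13.864, -1.948)
(27.728, -3.897)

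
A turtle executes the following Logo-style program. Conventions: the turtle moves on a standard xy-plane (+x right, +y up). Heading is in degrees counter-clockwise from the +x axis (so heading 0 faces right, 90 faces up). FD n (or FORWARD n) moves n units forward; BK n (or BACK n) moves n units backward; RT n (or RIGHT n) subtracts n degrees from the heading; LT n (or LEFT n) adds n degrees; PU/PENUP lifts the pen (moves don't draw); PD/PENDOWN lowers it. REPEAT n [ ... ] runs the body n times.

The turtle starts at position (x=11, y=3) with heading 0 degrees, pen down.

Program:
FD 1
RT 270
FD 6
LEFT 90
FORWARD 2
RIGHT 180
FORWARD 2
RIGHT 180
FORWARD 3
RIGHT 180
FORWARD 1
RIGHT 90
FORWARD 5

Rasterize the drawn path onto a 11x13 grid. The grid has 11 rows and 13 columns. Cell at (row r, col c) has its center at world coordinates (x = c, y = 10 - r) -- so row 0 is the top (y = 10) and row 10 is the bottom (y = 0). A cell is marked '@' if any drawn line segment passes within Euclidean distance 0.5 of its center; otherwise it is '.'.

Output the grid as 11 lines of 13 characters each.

Answer: .............
.........@@@@
..........@.@
..........@.@
..........@.@
..........@.@
..........@.@
...........@@
.............
.............
.............

Derivation:
Segment 0: (11,3) -> (12,3)
Segment 1: (12,3) -> (12,9)
Segment 2: (12,9) -> (10,9)
Segment 3: (10,9) -> (12,9)
Segment 4: (12,9) -> (9,9)
Segment 5: (9,9) -> (10,9)
Segment 6: (10,9) -> (10,4)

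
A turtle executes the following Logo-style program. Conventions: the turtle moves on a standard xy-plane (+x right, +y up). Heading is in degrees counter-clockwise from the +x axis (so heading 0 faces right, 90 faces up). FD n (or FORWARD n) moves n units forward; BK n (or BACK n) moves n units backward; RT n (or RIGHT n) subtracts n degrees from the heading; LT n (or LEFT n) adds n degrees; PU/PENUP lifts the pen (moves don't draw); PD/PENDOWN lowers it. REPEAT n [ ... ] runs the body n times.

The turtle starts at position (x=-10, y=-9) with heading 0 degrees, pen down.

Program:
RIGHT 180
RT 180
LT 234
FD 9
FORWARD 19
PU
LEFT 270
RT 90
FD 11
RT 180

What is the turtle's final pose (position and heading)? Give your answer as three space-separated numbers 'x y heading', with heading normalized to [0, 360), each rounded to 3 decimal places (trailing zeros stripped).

Answer: -19.992 -22.753 234

Derivation:
Executing turtle program step by step:
Start: pos=(-10,-9), heading=0, pen down
RT 180: heading 0 -> 180
RT 180: heading 180 -> 0
LT 234: heading 0 -> 234
FD 9: (-10,-9) -> (-15.29,-16.281) [heading=234, draw]
FD 19: (-15.29,-16.281) -> (-26.458,-31.652) [heading=234, draw]
PU: pen up
LT 270: heading 234 -> 144
RT 90: heading 144 -> 54
FD 11: (-26.458,-31.652) -> (-19.992,-22.753) [heading=54, move]
RT 180: heading 54 -> 234
Final: pos=(-19.992,-22.753), heading=234, 2 segment(s) drawn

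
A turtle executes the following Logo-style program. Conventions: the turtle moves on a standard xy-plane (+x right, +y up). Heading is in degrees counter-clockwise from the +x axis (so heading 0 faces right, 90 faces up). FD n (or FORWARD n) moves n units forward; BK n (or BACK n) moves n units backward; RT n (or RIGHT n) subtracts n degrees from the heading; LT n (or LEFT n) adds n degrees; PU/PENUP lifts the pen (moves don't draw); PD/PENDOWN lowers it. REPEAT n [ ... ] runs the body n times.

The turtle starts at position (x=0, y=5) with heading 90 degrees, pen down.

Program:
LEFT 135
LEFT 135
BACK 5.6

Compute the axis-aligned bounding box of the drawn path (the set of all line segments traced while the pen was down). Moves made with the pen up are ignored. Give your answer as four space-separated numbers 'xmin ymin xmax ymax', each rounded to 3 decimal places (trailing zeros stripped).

Executing turtle program step by step:
Start: pos=(0,5), heading=90, pen down
LT 135: heading 90 -> 225
LT 135: heading 225 -> 0
BK 5.6: (0,5) -> (-5.6,5) [heading=0, draw]
Final: pos=(-5.6,5), heading=0, 1 segment(s) drawn

Segment endpoints: x in {-5.6, 0}, y in {5, 5}
xmin=-5.6, ymin=5, xmax=0, ymax=5

Answer: -5.6 5 0 5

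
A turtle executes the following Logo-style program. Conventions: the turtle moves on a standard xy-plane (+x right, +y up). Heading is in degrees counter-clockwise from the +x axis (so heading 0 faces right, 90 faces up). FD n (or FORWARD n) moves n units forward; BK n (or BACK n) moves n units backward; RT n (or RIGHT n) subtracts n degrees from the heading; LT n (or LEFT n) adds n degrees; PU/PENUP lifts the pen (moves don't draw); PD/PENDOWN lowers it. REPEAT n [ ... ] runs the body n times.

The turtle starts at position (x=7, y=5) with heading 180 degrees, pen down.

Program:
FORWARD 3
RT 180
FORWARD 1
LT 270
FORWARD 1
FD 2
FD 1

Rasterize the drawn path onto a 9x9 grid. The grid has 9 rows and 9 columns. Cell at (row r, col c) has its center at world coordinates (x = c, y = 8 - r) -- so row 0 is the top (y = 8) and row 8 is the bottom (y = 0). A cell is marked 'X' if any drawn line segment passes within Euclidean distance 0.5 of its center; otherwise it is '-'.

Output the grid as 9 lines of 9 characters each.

Segment 0: (7,5) -> (4,5)
Segment 1: (4,5) -> (5,5)
Segment 2: (5,5) -> (5,4)
Segment 3: (5,4) -> (5,2)
Segment 4: (5,2) -> (5,1)

Answer: ---------
---------
---------
----XXXX-
-----X---
-----X---
-----X---
-----X---
---------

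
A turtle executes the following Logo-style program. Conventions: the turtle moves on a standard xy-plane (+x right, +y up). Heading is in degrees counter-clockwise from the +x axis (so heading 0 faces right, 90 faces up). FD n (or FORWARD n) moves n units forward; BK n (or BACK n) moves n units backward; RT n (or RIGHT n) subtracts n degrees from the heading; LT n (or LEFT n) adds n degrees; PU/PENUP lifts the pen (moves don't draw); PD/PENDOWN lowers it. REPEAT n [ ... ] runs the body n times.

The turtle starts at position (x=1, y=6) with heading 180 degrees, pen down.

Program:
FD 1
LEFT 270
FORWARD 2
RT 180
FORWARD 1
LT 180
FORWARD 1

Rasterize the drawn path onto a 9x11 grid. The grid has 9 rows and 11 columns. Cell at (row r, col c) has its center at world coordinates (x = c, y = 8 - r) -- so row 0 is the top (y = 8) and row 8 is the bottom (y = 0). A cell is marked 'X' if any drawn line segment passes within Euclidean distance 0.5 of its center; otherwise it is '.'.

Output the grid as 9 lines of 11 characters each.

Segment 0: (1,6) -> (0,6)
Segment 1: (0,6) -> (0,8)
Segment 2: (0,8) -> (0,7)
Segment 3: (0,7) -> (0,8)

Answer: X..........
X..........
XX.........
...........
...........
...........
...........
...........
...........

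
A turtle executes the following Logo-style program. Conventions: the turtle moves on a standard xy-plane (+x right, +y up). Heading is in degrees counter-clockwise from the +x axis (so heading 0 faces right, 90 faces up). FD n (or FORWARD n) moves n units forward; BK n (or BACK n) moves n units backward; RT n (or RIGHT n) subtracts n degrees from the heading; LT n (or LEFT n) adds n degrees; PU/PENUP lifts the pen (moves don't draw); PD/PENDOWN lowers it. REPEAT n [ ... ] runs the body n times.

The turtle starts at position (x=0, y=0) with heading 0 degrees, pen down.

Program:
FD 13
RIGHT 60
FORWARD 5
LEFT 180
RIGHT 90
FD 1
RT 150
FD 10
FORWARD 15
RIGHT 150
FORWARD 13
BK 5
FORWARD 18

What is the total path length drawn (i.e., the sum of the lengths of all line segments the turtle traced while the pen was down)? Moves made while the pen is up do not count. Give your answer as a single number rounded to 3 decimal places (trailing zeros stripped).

Executing turtle program step by step:
Start: pos=(0,0), heading=0, pen down
FD 13: (0,0) -> (13,0) [heading=0, draw]
RT 60: heading 0 -> 300
FD 5: (13,0) -> (15.5,-4.33) [heading=300, draw]
LT 180: heading 300 -> 120
RT 90: heading 120 -> 30
FD 1: (15.5,-4.33) -> (16.366,-3.83) [heading=30, draw]
RT 150: heading 30 -> 240
FD 10: (16.366,-3.83) -> (11.366,-12.49) [heading=240, draw]
FD 15: (11.366,-12.49) -> (3.866,-25.481) [heading=240, draw]
RT 150: heading 240 -> 90
FD 13: (3.866,-25.481) -> (3.866,-12.481) [heading=90, draw]
BK 5: (3.866,-12.481) -> (3.866,-17.481) [heading=90, draw]
FD 18: (3.866,-17.481) -> (3.866,0.519) [heading=90, draw]
Final: pos=(3.866,0.519), heading=90, 8 segment(s) drawn

Segment lengths:
  seg 1: (0,0) -> (13,0), length = 13
  seg 2: (13,0) -> (15.5,-4.33), length = 5
  seg 3: (15.5,-4.33) -> (16.366,-3.83), length = 1
  seg 4: (16.366,-3.83) -> (11.366,-12.49), length = 10
  seg 5: (11.366,-12.49) -> (3.866,-25.481), length = 15
  seg 6: (3.866,-25.481) -> (3.866,-12.481), length = 13
  seg 7: (3.866,-12.481) -> (3.866,-17.481), length = 5
  seg 8: (3.866,-17.481) -> (3.866,0.519), length = 18
Total = 80

Answer: 80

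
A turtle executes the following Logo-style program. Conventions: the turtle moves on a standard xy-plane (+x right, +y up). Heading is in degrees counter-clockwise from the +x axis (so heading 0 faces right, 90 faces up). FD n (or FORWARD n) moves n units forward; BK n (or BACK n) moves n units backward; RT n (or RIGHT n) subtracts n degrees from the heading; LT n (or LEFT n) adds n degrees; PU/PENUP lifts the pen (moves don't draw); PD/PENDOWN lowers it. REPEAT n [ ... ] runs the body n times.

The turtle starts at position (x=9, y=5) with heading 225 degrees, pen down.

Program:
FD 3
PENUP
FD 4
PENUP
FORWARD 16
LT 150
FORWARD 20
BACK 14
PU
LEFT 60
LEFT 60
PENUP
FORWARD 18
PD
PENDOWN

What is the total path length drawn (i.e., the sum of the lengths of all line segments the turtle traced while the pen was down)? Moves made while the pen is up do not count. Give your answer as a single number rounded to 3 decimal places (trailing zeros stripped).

Executing turtle program step by step:
Start: pos=(9,5), heading=225, pen down
FD 3: (9,5) -> (6.879,2.879) [heading=225, draw]
PU: pen up
FD 4: (6.879,2.879) -> (4.05,0.05) [heading=225, move]
PU: pen up
FD 16: (4.05,0.05) -> (-7.263,-11.263) [heading=225, move]
LT 150: heading 225 -> 15
FD 20: (-7.263,-11.263) -> (12.055,-6.087) [heading=15, move]
BK 14: (12.055,-6.087) -> (-1.468,-9.711) [heading=15, move]
PU: pen up
LT 60: heading 15 -> 75
LT 60: heading 75 -> 135
PU: pen up
FD 18: (-1.468,-9.711) -> (-14.196,3.017) [heading=135, move]
PD: pen down
PD: pen down
Final: pos=(-14.196,3.017), heading=135, 1 segment(s) drawn

Segment lengths:
  seg 1: (9,5) -> (6.879,2.879), length = 3
Total = 3

Answer: 3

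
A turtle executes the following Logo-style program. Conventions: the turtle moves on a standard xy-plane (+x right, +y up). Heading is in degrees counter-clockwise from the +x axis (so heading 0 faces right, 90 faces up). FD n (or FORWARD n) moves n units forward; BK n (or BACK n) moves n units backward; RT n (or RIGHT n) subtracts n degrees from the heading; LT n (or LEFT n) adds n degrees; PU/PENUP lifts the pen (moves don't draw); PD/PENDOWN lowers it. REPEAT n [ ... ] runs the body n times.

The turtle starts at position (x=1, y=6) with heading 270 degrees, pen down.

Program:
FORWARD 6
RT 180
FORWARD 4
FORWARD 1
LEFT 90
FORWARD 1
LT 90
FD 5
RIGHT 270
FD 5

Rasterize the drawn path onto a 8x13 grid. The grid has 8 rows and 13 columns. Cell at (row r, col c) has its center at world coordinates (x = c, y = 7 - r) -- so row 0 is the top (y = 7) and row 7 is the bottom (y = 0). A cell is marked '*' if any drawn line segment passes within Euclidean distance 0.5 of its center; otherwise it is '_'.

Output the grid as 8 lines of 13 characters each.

Segment 0: (1,6) -> (1,0)
Segment 1: (1,0) -> (1,4)
Segment 2: (1,4) -> (1,5)
Segment 3: (1,5) -> (-0,5)
Segment 4: (-0,5) -> (-0,0)
Segment 5: (-0,0) -> (5,0)

Answer: _____________
_*___________
**___________
**___________
**___________
**___________
**___________
******_______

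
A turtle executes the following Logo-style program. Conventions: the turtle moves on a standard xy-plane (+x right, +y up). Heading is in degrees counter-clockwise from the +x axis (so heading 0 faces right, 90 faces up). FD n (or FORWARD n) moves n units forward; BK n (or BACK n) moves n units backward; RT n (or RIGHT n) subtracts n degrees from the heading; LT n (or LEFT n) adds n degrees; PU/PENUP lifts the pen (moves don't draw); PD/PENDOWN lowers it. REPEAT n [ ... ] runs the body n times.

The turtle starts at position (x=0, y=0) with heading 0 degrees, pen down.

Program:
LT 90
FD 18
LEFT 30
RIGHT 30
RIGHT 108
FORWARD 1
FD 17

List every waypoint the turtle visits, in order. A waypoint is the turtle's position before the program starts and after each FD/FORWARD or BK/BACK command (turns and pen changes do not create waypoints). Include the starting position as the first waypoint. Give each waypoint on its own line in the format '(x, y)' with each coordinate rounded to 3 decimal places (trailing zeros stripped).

Answer: (0, 0)
(0, 18)
(0.951, 17.691)
(17.119, 12.438)

Derivation:
Executing turtle program step by step:
Start: pos=(0,0), heading=0, pen down
LT 90: heading 0 -> 90
FD 18: (0,0) -> (0,18) [heading=90, draw]
LT 30: heading 90 -> 120
RT 30: heading 120 -> 90
RT 108: heading 90 -> 342
FD 1: (0,18) -> (0.951,17.691) [heading=342, draw]
FD 17: (0.951,17.691) -> (17.119,12.438) [heading=342, draw]
Final: pos=(17.119,12.438), heading=342, 3 segment(s) drawn
Waypoints (4 total):
(0, 0)
(0, 18)
(0.951, 17.691)
(17.119, 12.438)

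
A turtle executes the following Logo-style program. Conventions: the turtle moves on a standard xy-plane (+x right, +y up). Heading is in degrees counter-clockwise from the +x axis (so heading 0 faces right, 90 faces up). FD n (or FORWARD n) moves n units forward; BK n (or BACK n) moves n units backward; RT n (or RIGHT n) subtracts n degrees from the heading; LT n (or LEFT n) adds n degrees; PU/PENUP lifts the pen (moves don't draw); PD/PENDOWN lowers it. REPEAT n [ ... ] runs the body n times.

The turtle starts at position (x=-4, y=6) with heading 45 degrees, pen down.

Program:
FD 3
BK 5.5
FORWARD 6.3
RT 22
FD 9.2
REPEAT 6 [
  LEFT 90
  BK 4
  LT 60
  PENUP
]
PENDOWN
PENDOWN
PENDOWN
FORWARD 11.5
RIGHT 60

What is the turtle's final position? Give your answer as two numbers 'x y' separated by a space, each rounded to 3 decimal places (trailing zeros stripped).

Executing turtle program step by step:
Start: pos=(-4,6), heading=45, pen down
FD 3: (-4,6) -> (-1.879,8.121) [heading=45, draw]
BK 5.5: (-1.879,8.121) -> (-5.768,4.232) [heading=45, draw]
FD 6.3: (-5.768,4.232) -> (-1.313,8.687) [heading=45, draw]
RT 22: heading 45 -> 23
FD 9.2: (-1.313,8.687) -> (7.156,12.282) [heading=23, draw]
REPEAT 6 [
  -- iteration 1/6 --
  LT 90: heading 23 -> 113
  BK 4: (7.156,12.282) -> (8.719,8.6) [heading=113, draw]
  LT 60: heading 113 -> 173
  PU: pen up
  -- iteration 2/6 --
  LT 90: heading 173 -> 263
  BK 4: (8.719,8.6) -> (9.206,12.57) [heading=263, move]
  LT 60: heading 263 -> 323
  PU: pen up
  -- iteration 3/6 --
  LT 90: heading 323 -> 53
  BK 4: (9.206,12.57) -> (6.799,9.375) [heading=53, move]
  LT 60: heading 53 -> 113
  PU: pen up
  -- iteration 4/6 --
  LT 90: heading 113 -> 203
  BK 4: (6.799,9.375) -> (10.481,10.938) [heading=203, move]
  LT 60: heading 203 -> 263
  PU: pen up
  -- iteration 5/6 --
  LT 90: heading 263 -> 353
  BK 4: (10.481,10.938) -> (6.511,11.426) [heading=353, move]
  LT 60: heading 353 -> 53
  PU: pen up
  -- iteration 6/6 --
  LT 90: heading 53 -> 143
  BK 4: (6.511,11.426) -> (9.705,9.018) [heading=143, move]
  LT 60: heading 143 -> 203
  PU: pen up
]
PD: pen down
PD: pen down
PD: pen down
FD 11.5: (9.705,9.018) -> (-0.881,4.525) [heading=203, draw]
RT 60: heading 203 -> 143
Final: pos=(-0.881,4.525), heading=143, 6 segment(s) drawn

Answer: -0.881 4.525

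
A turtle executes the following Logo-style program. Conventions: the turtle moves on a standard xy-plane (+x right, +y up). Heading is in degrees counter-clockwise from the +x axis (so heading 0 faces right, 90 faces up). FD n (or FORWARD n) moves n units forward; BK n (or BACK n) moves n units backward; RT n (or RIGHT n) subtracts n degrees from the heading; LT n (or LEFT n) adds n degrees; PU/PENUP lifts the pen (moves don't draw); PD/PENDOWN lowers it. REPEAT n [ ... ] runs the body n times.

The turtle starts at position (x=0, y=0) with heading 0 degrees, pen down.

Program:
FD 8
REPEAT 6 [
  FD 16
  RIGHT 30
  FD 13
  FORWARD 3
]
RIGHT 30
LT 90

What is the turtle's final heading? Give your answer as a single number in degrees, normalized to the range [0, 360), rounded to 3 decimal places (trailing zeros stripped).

Answer: 240

Derivation:
Executing turtle program step by step:
Start: pos=(0,0), heading=0, pen down
FD 8: (0,0) -> (8,0) [heading=0, draw]
REPEAT 6 [
  -- iteration 1/6 --
  FD 16: (8,0) -> (24,0) [heading=0, draw]
  RT 30: heading 0 -> 330
  FD 13: (24,0) -> (35.258,-6.5) [heading=330, draw]
  FD 3: (35.258,-6.5) -> (37.856,-8) [heading=330, draw]
  -- iteration 2/6 --
  FD 16: (37.856,-8) -> (51.713,-16) [heading=330, draw]
  RT 30: heading 330 -> 300
  FD 13: (51.713,-16) -> (58.213,-27.258) [heading=300, draw]
  FD 3: (58.213,-27.258) -> (59.713,-29.856) [heading=300, draw]
  -- iteration 3/6 --
  FD 16: (59.713,-29.856) -> (67.713,-43.713) [heading=300, draw]
  RT 30: heading 300 -> 270
  FD 13: (67.713,-43.713) -> (67.713,-56.713) [heading=270, draw]
  FD 3: (67.713,-56.713) -> (67.713,-59.713) [heading=270, draw]
  -- iteration 4/6 --
  FD 16: (67.713,-59.713) -> (67.713,-75.713) [heading=270, draw]
  RT 30: heading 270 -> 240
  FD 13: (67.713,-75.713) -> (61.213,-86.971) [heading=240, draw]
  FD 3: (61.213,-86.971) -> (59.713,-89.569) [heading=240, draw]
  -- iteration 5/6 --
  FD 16: (59.713,-89.569) -> (51.713,-103.426) [heading=240, draw]
  RT 30: heading 240 -> 210
  FD 13: (51.713,-103.426) -> (40.454,-109.926) [heading=210, draw]
  FD 3: (40.454,-109.926) -> (37.856,-111.426) [heading=210, draw]
  -- iteration 6/6 --
  FD 16: (37.856,-111.426) -> (24,-119.426) [heading=210, draw]
  RT 30: heading 210 -> 180
  FD 13: (24,-119.426) -> (11,-119.426) [heading=180, draw]
  FD 3: (11,-119.426) -> (8,-119.426) [heading=180, draw]
]
RT 30: heading 180 -> 150
LT 90: heading 150 -> 240
Final: pos=(8,-119.426), heading=240, 19 segment(s) drawn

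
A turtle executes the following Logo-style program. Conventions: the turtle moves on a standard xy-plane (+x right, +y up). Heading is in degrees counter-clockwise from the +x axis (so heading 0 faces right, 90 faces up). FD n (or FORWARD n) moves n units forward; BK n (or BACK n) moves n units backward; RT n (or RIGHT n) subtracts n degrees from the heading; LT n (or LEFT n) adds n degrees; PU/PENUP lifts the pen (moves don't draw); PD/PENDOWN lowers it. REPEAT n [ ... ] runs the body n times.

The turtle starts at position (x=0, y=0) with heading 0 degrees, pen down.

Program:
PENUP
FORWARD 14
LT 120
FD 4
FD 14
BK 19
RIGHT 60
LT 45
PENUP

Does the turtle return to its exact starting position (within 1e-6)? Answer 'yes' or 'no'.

Answer: no

Derivation:
Executing turtle program step by step:
Start: pos=(0,0), heading=0, pen down
PU: pen up
FD 14: (0,0) -> (14,0) [heading=0, move]
LT 120: heading 0 -> 120
FD 4: (14,0) -> (12,3.464) [heading=120, move]
FD 14: (12,3.464) -> (5,15.588) [heading=120, move]
BK 19: (5,15.588) -> (14.5,-0.866) [heading=120, move]
RT 60: heading 120 -> 60
LT 45: heading 60 -> 105
PU: pen up
Final: pos=(14.5,-0.866), heading=105, 0 segment(s) drawn

Start position: (0, 0)
Final position: (14.5, -0.866)
Distance = 14.526; >= 1e-6 -> NOT closed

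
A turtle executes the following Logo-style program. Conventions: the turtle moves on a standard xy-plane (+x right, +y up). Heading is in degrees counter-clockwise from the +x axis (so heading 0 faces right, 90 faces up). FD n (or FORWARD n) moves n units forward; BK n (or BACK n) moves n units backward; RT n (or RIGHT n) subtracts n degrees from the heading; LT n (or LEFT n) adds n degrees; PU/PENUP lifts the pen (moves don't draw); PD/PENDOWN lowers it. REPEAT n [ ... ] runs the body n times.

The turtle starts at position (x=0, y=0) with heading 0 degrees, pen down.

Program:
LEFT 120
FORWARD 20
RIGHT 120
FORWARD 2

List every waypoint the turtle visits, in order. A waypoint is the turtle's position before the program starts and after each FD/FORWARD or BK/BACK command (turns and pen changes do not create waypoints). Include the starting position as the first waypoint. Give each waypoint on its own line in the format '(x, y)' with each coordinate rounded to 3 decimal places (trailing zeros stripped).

Answer: (0, 0)
(-10, 17.321)
(-8, 17.321)

Derivation:
Executing turtle program step by step:
Start: pos=(0,0), heading=0, pen down
LT 120: heading 0 -> 120
FD 20: (0,0) -> (-10,17.321) [heading=120, draw]
RT 120: heading 120 -> 0
FD 2: (-10,17.321) -> (-8,17.321) [heading=0, draw]
Final: pos=(-8,17.321), heading=0, 2 segment(s) drawn
Waypoints (3 total):
(0, 0)
(-10, 17.321)
(-8, 17.321)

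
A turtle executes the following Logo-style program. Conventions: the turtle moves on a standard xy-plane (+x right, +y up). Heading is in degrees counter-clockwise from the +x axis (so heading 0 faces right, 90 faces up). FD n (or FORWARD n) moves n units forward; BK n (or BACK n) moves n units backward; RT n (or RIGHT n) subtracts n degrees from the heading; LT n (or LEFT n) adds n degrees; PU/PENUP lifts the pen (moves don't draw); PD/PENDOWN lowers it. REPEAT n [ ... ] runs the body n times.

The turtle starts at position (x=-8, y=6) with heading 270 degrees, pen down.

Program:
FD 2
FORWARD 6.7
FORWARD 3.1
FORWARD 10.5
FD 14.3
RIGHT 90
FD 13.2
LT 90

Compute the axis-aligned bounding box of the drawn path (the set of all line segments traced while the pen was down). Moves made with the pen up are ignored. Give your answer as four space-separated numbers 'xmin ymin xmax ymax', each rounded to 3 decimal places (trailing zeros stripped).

Executing turtle program step by step:
Start: pos=(-8,6), heading=270, pen down
FD 2: (-8,6) -> (-8,4) [heading=270, draw]
FD 6.7: (-8,4) -> (-8,-2.7) [heading=270, draw]
FD 3.1: (-8,-2.7) -> (-8,-5.8) [heading=270, draw]
FD 10.5: (-8,-5.8) -> (-8,-16.3) [heading=270, draw]
FD 14.3: (-8,-16.3) -> (-8,-30.6) [heading=270, draw]
RT 90: heading 270 -> 180
FD 13.2: (-8,-30.6) -> (-21.2,-30.6) [heading=180, draw]
LT 90: heading 180 -> 270
Final: pos=(-21.2,-30.6), heading=270, 6 segment(s) drawn

Segment endpoints: x in {-21.2, -8, -8, -8, -8}, y in {-30.6, -16.3, -5.8, -2.7, 4, 6}
xmin=-21.2, ymin=-30.6, xmax=-8, ymax=6

Answer: -21.2 -30.6 -8 6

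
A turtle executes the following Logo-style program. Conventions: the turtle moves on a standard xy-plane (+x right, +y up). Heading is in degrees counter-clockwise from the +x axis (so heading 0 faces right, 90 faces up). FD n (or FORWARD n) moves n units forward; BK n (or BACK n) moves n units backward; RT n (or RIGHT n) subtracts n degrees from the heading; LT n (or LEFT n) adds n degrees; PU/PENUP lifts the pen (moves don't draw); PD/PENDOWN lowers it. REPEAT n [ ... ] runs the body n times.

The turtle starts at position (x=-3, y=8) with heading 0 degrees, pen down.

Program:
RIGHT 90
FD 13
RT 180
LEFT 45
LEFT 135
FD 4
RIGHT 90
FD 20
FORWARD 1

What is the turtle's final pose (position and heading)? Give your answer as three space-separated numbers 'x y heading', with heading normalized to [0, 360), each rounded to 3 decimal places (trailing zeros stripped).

Executing turtle program step by step:
Start: pos=(-3,8), heading=0, pen down
RT 90: heading 0 -> 270
FD 13: (-3,8) -> (-3,-5) [heading=270, draw]
RT 180: heading 270 -> 90
LT 45: heading 90 -> 135
LT 135: heading 135 -> 270
FD 4: (-3,-5) -> (-3,-9) [heading=270, draw]
RT 90: heading 270 -> 180
FD 20: (-3,-9) -> (-23,-9) [heading=180, draw]
FD 1: (-23,-9) -> (-24,-9) [heading=180, draw]
Final: pos=(-24,-9), heading=180, 4 segment(s) drawn

Answer: -24 -9 180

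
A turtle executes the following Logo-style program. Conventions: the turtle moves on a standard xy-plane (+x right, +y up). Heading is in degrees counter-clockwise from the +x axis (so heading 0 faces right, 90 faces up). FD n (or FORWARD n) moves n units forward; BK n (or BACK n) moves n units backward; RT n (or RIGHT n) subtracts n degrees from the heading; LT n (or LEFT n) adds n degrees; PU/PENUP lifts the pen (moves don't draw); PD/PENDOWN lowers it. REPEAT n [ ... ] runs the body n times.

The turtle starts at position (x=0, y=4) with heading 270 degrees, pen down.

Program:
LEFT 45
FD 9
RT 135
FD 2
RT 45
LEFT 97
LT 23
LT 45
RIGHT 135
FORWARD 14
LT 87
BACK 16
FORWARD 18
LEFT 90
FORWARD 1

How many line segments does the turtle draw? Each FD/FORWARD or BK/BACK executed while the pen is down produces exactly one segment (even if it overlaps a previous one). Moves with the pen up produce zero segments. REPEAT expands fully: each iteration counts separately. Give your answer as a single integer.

Executing turtle program step by step:
Start: pos=(0,4), heading=270, pen down
LT 45: heading 270 -> 315
FD 9: (0,4) -> (6.364,-2.364) [heading=315, draw]
RT 135: heading 315 -> 180
FD 2: (6.364,-2.364) -> (4.364,-2.364) [heading=180, draw]
RT 45: heading 180 -> 135
LT 97: heading 135 -> 232
LT 23: heading 232 -> 255
LT 45: heading 255 -> 300
RT 135: heading 300 -> 165
FD 14: (4.364,-2.364) -> (-9.159,1.26) [heading=165, draw]
LT 87: heading 165 -> 252
BK 16: (-9.159,1.26) -> (-4.215,16.476) [heading=252, draw]
FD 18: (-4.215,16.476) -> (-9.777,-0.643) [heading=252, draw]
LT 90: heading 252 -> 342
FD 1: (-9.777,-0.643) -> (-8.826,-0.952) [heading=342, draw]
Final: pos=(-8.826,-0.952), heading=342, 6 segment(s) drawn
Segments drawn: 6

Answer: 6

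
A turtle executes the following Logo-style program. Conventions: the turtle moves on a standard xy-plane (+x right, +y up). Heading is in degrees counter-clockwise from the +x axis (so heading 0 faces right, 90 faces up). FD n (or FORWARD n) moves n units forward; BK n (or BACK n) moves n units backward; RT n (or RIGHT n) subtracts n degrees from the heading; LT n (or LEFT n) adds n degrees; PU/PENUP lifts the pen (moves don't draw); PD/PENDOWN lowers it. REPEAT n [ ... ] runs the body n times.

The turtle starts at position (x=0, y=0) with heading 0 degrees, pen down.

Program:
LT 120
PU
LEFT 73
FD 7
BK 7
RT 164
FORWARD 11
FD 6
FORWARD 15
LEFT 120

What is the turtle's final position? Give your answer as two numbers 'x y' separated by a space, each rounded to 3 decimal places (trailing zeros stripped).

Executing turtle program step by step:
Start: pos=(0,0), heading=0, pen down
LT 120: heading 0 -> 120
PU: pen up
LT 73: heading 120 -> 193
FD 7: (0,0) -> (-6.821,-1.575) [heading=193, move]
BK 7: (-6.821,-1.575) -> (0,0) [heading=193, move]
RT 164: heading 193 -> 29
FD 11: (0,0) -> (9.621,5.333) [heading=29, move]
FD 6: (9.621,5.333) -> (14.869,8.242) [heading=29, move]
FD 15: (14.869,8.242) -> (27.988,15.514) [heading=29, move]
LT 120: heading 29 -> 149
Final: pos=(27.988,15.514), heading=149, 0 segment(s) drawn

Answer: 27.988 15.514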